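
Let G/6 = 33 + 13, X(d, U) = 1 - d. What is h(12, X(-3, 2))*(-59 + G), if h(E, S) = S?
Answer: 868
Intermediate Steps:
G = 276 (G = 6*(33 + 13) = 6*46 = 276)
h(12, X(-3, 2))*(-59 + G) = (1 - 1*(-3))*(-59 + 276) = (1 + 3)*217 = 4*217 = 868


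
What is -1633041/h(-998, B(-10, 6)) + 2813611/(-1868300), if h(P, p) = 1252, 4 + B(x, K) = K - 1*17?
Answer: -381816642659/292388950 ≈ -1305.9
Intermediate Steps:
B(x, K) = -21 + K (B(x, K) = -4 + (K - 1*17) = -4 + (K - 17) = -4 + (-17 + K) = -21 + K)
-1633041/h(-998, B(-10, 6)) + 2813611/(-1868300) = -1633041/1252 + 2813611/(-1868300) = -1633041*1/1252 + 2813611*(-1/1868300) = -1633041/1252 - 2813611/1868300 = -381816642659/292388950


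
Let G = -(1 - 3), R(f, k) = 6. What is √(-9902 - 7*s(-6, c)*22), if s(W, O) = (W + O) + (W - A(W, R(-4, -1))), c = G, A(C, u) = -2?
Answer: 17*I*√30 ≈ 93.113*I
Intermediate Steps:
G = 2 (G = -1*(-2) = 2)
c = 2
s(W, O) = 2 + O + 2*W (s(W, O) = (W + O) + (W - 1*(-2)) = (O + W) + (W + 2) = (O + W) + (2 + W) = 2 + O + 2*W)
√(-9902 - 7*s(-6, c)*22) = √(-9902 - 7*(2 + 2 + 2*(-6))*22) = √(-9902 - 7*(2 + 2 - 12)*22) = √(-9902 - 7*(-8)*22) = √(-9902 + 56*22) = √(-9902 + 1232) = √(-8670) = 17*I*√30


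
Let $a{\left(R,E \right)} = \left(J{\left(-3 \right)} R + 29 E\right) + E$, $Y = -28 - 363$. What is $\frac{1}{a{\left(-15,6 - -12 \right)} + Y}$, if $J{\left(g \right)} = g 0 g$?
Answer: $\frac{1}{149} \approx 0.0067114$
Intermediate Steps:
$J{\left(g \right)} = 0$ ($J{\left(g \right)} = 0 g = 0$)
$Y = -391$
$a{\left(R,E \right)} = 30 E$ ($a{\left(R,E \right)} = \left(0 R + 29 E\right) + E = \left(0 + 29 E\right) + E = 29 E + E = 30 E$)
$\frac{1}{a{\left(-15,6 - -12 \right)} + Y} = \frac{1}{30 \left(6 - -12\right) - 391} = \frac{1}{30 \left(6 + 12\right) - 391} = \frac{1}{30 \cdot 18 - 391} = \frac{1}{540 - 391} = \frac{1}{149}$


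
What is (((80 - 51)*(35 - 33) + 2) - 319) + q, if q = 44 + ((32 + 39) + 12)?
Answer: -132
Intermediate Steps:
q = 127 (q = 44 + (71 + 12) = 44 + 83 = 127)
(((80 - 51)*(35 - 33) + 2) - 319) + q = (((80 - 51)*(35 - 33) + 2) - 319) + 127 = ((29*2 + 2) - 319) + 127 = ((58 + 2) - 319) + 127 = (60 - 319) + 127 = -259 + 127 = -132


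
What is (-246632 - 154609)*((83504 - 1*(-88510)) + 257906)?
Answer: -172501530720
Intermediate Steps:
(-246632 - 154609)*((83504 - 1*(-88510)) + 257906) = -401241*((83504 + 88510) + 257906) = -401241*(172014 + 257906) = -401241*429920 = -172501530720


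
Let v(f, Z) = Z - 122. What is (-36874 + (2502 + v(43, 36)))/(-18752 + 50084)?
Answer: -5743/5222 ≈ -1.0998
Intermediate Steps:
v(f, Z) = -122 + Z
(-36874 + (2502 + v(43, 36)))/(-18752 + 50084) = (-36874 + (2502 + (-122 + 36)))/(-18752 + 50084) = (-36874 + (2502 - 86))/31332 = (-36874 + 2416)*(1/31332) = -34458*1/31332 = -5743/5222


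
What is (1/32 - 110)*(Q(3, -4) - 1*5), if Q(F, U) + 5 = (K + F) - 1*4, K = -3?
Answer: 24633/16 ≈ 1539.6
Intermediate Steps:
Q(F, U) = -12 + F (Q(F, U) = -5 + ((-3 + F) - 1*4) = -5 + ((-3 + F) - 4) = -5 + (-7 + F) = -12 + F)
(1/32 - 110)*(Q(3, -4) - 1*5) = (1/32 - 110)*((-12 + 3) - 1*5) = (1/32 - 110)*(-9 - 5) = -3519/32*(-14) = 24633/16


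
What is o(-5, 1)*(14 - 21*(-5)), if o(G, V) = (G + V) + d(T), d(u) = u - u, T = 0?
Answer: -476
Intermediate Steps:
d(u) = 0
o(G, V) = G + V (o(G, V) = (G + V) + 0 = G + V)
o(-5, 1)*(14 - 21*(-5)) = (-5 + 1)*(14 - 21*(-5)) = -4*(14 + 105) = -4*119 = -476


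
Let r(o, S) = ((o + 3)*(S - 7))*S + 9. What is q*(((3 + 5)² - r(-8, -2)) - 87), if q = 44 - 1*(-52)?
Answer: 5568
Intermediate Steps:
q = 96 (q = 44 + 52 = 96)
r(o, S) = 9 + S*(-7 + S)*(3 + o) (r(o, S) = ((3 + o)*(-7 + S))*S + 9 = ((-7 + S)*(3 + o))*S + 9 = S*(-7 + S)*(3 + o) + 9 = 9 + S*(-7 + S)*(3 + o))
q*(((3 + 5)² - r(-8, -2)) - 87) = 96*(((3 + 5)² - (9 - 21*(-2) + 3*(-2)² - 8*(-2)² - 7*(-2)*(-8))) - 87) = 96*((8² - (9 + 42 + 3*4 - 8*4 - 112)) - 87) = 96*((64 - (9 + 42 + 12 - 32 - 112)) - 87) = 96*((64 - 1*(-81)) - 87) = 96*((64 + 81) - 87) = 96*(145 - 87) = 96*58 = 5568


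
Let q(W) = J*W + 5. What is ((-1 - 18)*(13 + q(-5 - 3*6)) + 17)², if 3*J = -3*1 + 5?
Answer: 10201/9 ≈ 1133.4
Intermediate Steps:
J = ⅔ (J = (-3*1 + 5)/3 = (-3 + 5)/3 = (⅓)*2 = ⅔ ≈ 0.66667)
q(W) = 5 + 2*W/3 (q(W) = 2*W/3 + 5 = 5 + 2*W/3)
((-1 - 18)*(13 + q(-5 - 3*6)) + 17)² = ((-1 - 18)*(13 + (5 + 2*(-5 - 3*6)/3)) + 17)² = (-19*(13 + (5 + 2*(-5 - 18)/3)) + 17)² = (-19*(13 + (5 + (⅔)*(-23))) + 17)² = (-19*(13 + (5 - 46/3)) + 17)² = (-19*(13 - 31/3) + 17)² = (-19*8/3 + 17)² = (-152/3 + 17)² = (-101/3)² = 10201/9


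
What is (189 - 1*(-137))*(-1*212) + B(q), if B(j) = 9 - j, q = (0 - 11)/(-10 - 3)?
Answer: -898350/13 ≈ -69104.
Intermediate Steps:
q = 11/13 (q = -11/(-13) = -11*(-1/13) = 11/13 ≈ 0.84615)
(189 - 1*(-137))*(-1*212) + B(q) = (189 - 1*(-137))*(-1*212) + (9 - 1*11/13) = (189 + 137)*(-212) + (9 - 11/13) = 326*(-212) + 106/13 = -69112 + 106/13 = -898350/13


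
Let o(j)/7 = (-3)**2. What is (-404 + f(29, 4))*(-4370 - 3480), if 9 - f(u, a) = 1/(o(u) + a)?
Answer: 207758100/67 ≈ 3.1009e+6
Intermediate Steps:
o(j) = 63 (o(j) = 7*(-3)**2 = 7*9 = 63)
f(u, a) = 9 - 1/(63 + a)
(-404 + f(29, 4))*(-4370 - 3480) = (-404 + (566 + 9*4)/(63 + 4))*(-4370 - 3480) = (-404 + (566 + 36)/67)*(-7850) = (-404 + (1/67)*602)*(-7850) = (-404 + 602/67)*(-7850) = -26466/67*(-7850) = 207758100/67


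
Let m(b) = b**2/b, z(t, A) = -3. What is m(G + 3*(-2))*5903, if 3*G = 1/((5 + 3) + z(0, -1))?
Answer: -525367/15 ≈ -35024.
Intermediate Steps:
G = 1/15 (G = 1/(3*((5 + 3) - 3)) = 1/(3*(8 - 3)) = (1/3)/5 = (1/3)*(1/5) = 1/15 ≈ 0.066667)
m(b) = b
m(G + 3*(-2))*5903 = (1/15 + 3*(-2))*5903 = (1/15 - 6)*5903 = -89/15*5903 = -525367/15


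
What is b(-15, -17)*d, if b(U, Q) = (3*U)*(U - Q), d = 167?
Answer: -15030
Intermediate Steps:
b(U, Q) = 3*U*(U - Q)
b(-15, -17)*d = (3*(-15)*(-15 - 1*(-17)))*167 = (3*(-15)*(-15 + 17))*167 = (3*(-15)*2)*167 = -90*167 = -15030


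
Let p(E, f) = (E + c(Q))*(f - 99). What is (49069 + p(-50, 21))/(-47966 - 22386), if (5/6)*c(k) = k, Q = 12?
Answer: -259229/351760 ≈ -0.73695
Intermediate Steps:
c(k) = 6*k/5
p(E, f) = (-99 + f)*(72/5 + E) (p(E, f) = (E + (6/5)*12)*(f - 99) = (E + 72/5)*(-99 + f) = (72/5 + E)*(-99 + f) = (-99 + f)*(72/5 + E))
(49069 + p(-50, 21))/(-47966 - 22386) = (49069 + (-7128/5 - 99*(-50) + (72/5)*21 - 50*21))/(-47966 - 22386) = (49069 + (-7128/5 + 4950 + 1512/5 - 1050))/(-70352) = (49069 + 13884/5)*(-1/70352) = (259229/5)*(-1/70352) = -259229/351760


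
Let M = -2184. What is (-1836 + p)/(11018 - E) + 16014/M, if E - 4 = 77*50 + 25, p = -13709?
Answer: -24712371/2598596 ≈ -9.5099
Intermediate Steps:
E = 3879 (E = 4 + (77*50 + 25) = 4 + (3850 + 25) = 4 + 3875 = 3879)
(-1836 + p)/(11018 - E) + 16014/M = (-1836 - 13709)/(11018 - 1*3879) + 16014/(-2184) = -15545/(11018 - 3879) + 16014*(-1/2184) = -15545/7139 - 2669/364 = -24712371/2598596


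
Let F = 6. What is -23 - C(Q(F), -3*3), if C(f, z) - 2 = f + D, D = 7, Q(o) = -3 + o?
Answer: -35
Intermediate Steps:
C(f, z) = 9 + f (C(f, z) = 2 + (f + 7) = 2 + (7 + f) = 9 + f)
-23 - C(Q(F), -3*3) = -23 - (9 + (-3 + 6)) = -23 - (9 + 3) = -23 - 1*12 = -23 - 12 = -35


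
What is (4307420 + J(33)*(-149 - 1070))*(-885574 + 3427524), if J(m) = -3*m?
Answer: 11256011336950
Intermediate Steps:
(4307420 + J(33)*(-149 - 1070))*(-885574 + 3427524) = (4307420 + (-3*33)*(-149 - 1070))*(-885574 + 3427524) = (4307420 - 99*(-1219))*2541950 = (4307420 + 120681)*2541950 = 4428101*2541950 = 11256011336950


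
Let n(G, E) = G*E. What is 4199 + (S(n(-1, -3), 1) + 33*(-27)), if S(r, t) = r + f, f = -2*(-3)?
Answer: 3317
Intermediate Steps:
f = 6
n(G, E) = E*G
S(r, t) = 6 + r (S(r, t) = r + 6 = 6 + r)
4199 + (S(n(-1, -3), 1) + 33*(-27)) = 4199 + ((6 - 3*(-1)) + 33*(-27)) = 4199 + ((6 + 3) - 891) = 4199 + (9 - 891) = 4199 - 882 = 3317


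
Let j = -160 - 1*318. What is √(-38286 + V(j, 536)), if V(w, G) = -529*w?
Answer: 4*√13411 ≈ 463.22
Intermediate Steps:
j = -478 (j = -160 - 318 = -478)
√(-38286 + V(j, 536)) = √(-38286 - 529*(-478)) = √(-38286 + 252862) = √214576 = 4*√13411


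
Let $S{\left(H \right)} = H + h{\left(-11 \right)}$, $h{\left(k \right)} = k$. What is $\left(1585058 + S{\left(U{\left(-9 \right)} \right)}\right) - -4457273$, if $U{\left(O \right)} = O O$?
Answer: $6042401$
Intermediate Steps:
$U{\left(O \right)} = O^{2}$
$S{\left(H \right)} = -11 + H$ ($S{\left(H \right)} = H - 11 = -11 + H$)
$\left(1585058 + S{\left(U{\left(-9 \right)} \right)}\right) - -4457273 = \left(1585058 - \left(11 - \left(-9\right)^{2}\right)\right) - -4457273 = \left(1585058 + \left(-11 + 81\right)\right) + 4457273 = \left(1585058 + 70\right) + 4457273 = 1585128 + 4457273 = 6042401$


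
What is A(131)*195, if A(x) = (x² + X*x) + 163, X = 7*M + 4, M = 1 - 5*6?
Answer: -1705275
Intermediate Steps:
M = -29 (M = 1 - 30 = -29)
X = -199 (X = 7*(-29) + 4 = -203 + 4 = -199)
A(x) = 163 + x² - 199*x (A(x) = (x² - 199*x) + 163 = 163 + x² - 199*x)
A(131)*195 = (163 + 131² - 199*131)*195 = (163 + 17161 - 26069)*195 = -8745*195 = -1705275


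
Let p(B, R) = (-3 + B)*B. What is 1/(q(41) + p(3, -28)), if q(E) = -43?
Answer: -1/43 ≈ -0.023256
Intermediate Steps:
p(B, R) = B*(-3 + B)
1/(q(41) + p(3, -28)) = 1/(-43 + 3*(-3 + 3)) = 1/(-43 + 3*0) = 1/(-43 + 0) = 1/(-43) = -1/43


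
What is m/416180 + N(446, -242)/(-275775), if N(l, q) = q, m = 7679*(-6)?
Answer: -1260534179/11477203950 ≈ -0.10983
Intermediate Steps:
m = -46074
m/416180 + N(446, -242)/(-275775) = -46074/416180 - 242/(-275775) = -46074*1/416180 - 242*(-1/275775) = -23037/208090 + 242/275775 = -1260534179/11477203950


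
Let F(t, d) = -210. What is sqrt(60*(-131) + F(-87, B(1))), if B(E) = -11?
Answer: I*sqrt(8070) ≈ 89.833*I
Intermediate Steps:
sqrt(60*(-131) + F(-87, B(1))) = sqrt(60*(-131) - 210) = sqrt(-7860 - 210) = sqrt(-8070) = I*sqrt(8070)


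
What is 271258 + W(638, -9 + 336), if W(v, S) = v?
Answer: 271896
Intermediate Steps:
271258 + W(638, -9 + 336) = 271258 + 638 = 271896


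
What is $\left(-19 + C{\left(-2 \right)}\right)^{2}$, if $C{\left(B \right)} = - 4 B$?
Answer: $121$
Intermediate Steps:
$\left(-19 + C{\left(-2 \right)}\right)^{2} = \left(-19 - -8\right)^{2} = \left(-19 + 8\right)^{2} = \left(-11\right)^{2} = 121$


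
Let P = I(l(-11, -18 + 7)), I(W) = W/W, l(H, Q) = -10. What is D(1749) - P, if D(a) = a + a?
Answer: 3497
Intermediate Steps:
I(W) = 1
P = 1
D(a) = 2*a
D(1749) - P = 2*1749 - 1*1 = 3498 - 1 = 3497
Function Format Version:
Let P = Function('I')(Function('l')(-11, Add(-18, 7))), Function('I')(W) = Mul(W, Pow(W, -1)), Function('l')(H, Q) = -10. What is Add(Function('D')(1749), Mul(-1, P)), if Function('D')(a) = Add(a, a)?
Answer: 3497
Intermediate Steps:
Function('I')(W) = 1
P = 1
Function('D')(a) = Mul(2, a)
Add(Function('D')(1749), Mul(-1, P)) = Add(Mul(2, 1749), Mul(-1, 1)) = Add(3498, -1) = 3497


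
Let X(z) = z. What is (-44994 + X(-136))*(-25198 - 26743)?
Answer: 2344097330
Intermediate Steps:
(-44994 + X(-136))*(-25198 - 26743) = (-44994 - 136)*(-25198 - 26743) = -45130*(-51941) = 2344097330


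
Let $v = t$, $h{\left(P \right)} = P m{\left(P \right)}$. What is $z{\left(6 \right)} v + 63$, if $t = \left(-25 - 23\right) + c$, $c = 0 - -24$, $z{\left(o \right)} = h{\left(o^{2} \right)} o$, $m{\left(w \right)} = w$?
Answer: $-186561$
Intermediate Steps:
$h{\left(P \right)} = P^{2}$ ($h{\left(P \right)} = P P = P^{2}$)
$z{\left(o \right)} = o^{5}$ ($z{\left(o \right)} = \left(o^{2}\right)^{2} o = o^{4} o = o^{5}$)
$c = 24$ ($c = 0 + 24 = 24$)
$t = -24$ ($t = \left(-25 - 23\right) + 24 = -48 + 24 = -24$)
$v = -24$
$z{\left(6 \right)} v + 63 = 6^{5} \left(-24\right) + 63 = 7776 \left(-24\right) + 63 = -186624 + 63 = -186561$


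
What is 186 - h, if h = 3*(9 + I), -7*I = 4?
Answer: 1125/7 ≈ 160.71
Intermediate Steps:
I = -4/7 (I = -⅐*4 = -4/7 ≈ -0.57143)
h = 177/7 (h = 3*(9 - 4/7) = 3*(59/7) = 177/7 ≈ 25.286)
186 - h = 186 - 1*177/7 = 186 - 177/7 = 1125/7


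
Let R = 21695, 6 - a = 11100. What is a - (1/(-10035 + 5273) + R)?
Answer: -156141217/4762 ≈ -32789.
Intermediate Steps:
a = -11094 (a = 6 - 1*11100 = 6 - 11100 = -11094)
a - (1/(-10035 + 5273) + R) = -11094 - (1/(-10035 + 5273) + 21695) = -11094 - (1/(-4762) + 21695) = -11094 - (-1/4762 + 21695) = -11094 - 1*103311589/4762 = -11094 - 103311589/4762 = -156141217/4762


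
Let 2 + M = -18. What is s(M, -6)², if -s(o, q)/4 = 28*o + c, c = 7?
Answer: 4892944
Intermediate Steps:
M = -20 (M = -2 - 18 = -20)
s(o, q) = -28 - 112*o (s(o, q) = -4*(28*o + 7) = -4*(7 + 28*o) = -28 - 112*o)
s(M, -6)² = (-28 - 112*(-20))² = (-28 + 2240)² = 2212² = 4892944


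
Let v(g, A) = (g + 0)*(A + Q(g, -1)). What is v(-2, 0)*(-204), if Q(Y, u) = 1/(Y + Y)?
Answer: -102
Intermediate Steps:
Q(Y, u) = 1/(2*Y)
v(g, A) = g*(A + 1/(2*g)) (v(g, A) = (g + 0)*(A + 1/(2*g)) = g*(A + 1/(2*g)))
v(-2, 0)*(-204) = (½ + 0*(-2))*(-204) = (½ + 0)*(-204) = (½)*(-204) = -102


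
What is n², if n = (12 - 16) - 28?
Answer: 1024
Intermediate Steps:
n = -32 (n = -4 - 28 = -32)
n² = (-32)² = 1024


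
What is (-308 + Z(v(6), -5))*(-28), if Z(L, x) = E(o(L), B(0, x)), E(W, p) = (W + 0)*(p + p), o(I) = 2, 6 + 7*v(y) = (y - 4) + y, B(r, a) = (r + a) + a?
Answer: 9744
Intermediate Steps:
B(r, a) = r + 2*a (B(r, a) = (a + r) + a = r + 2*a)
v(y) = -10/7 + 2*y/7 (v(y) = -6/7 + ((y - 4) + y)/7 = -6/7 + ((-4 + y) + y)/7 = -6/7 + (-4 + 2*y)/7 = -6/7 + (-4/7 + 2*y/7) = -10/7 + 2*y/7)
E(W, p) = 2*W*p (E(W, p) = W*(2*p) = 2*W*p)
Z(L, x) = 8*x (Z(L, x) = 2*2*(0 + 2*x) = 2*2*(2*x) = 8*x)
(-308 + Z(v(6), -5))*(-28) = (-308 + 8*(-5))*(-28) = (-308 - 40)*(-28) = -348*(-28) = 9744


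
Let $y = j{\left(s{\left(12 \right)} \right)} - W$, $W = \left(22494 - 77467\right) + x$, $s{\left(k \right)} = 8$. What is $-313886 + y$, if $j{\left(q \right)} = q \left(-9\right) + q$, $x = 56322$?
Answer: $-315299$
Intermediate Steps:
$W = 1349$ ($W = \left(22494 - 77467\right) + 56322 = -54973 + 56322 = 1349$)
$j{\left(q \right)} = - 8 q$ ($j{\left(q \right)} = - 9 q + q = - 8 q$)
$y = -1413$ ($y = \left(-8\right) 8 - 1349 = -64 - 1349 = -1413$)
$-313886 + y = -313886 - 1413 = -315299$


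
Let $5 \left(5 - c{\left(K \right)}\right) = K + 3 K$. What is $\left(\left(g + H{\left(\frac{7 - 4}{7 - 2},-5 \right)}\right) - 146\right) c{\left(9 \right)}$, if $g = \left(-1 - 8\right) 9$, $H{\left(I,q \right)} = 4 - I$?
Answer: $\frac{12298}{25} \approx 491.92$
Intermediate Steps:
$c{\left(K \right)} = 5 - \frac{4 K}{5}$ ($c{\left(K \right)} = 5 - \frac{K + 3 K}{5} = 5 - \frac{4 K}{5}$)
$g = -81$ ($g = \left(-9\right) 9 = -81$)
$\left(\left(g + H{\left(\frac{7 - 4}{7 - 2},-5 \right)}\right) - 146\right) c{\left(9 \right)} = \left(\left(-81 + \left(4 - \frac{7 - 4}{7 - 2}\right)\right) - 146\right) \left(5 - \frac{36}{5}\right) = \left(\left(-81 + \left(4 - \frac{3}{5}\right)\right) - 146\right) \left(5 - \frac{36}{5}\right) = \left(\left(-81 + \left(4 - 3 \cdot \frac{1}{5}\right)\right) - 146\right) \left(- \frac{11}{5}\right) = \left(\left(-81 + \left(4 - \frac{3}{5}\right)\right) - 146\right) \left(- \frac{11}{5}\right) = \left(\left(-81 + \frac{17}{5}\right) - 146\right) \left(- \frac{11}{5}\right) = \left(- \frac{388}{5} - 146\right) \left(- \frac{11}{5}\right) = \left(- \frac{1118}{5}\right) \left(- \frac{11}{5}\right) = \frac{12298}{25}$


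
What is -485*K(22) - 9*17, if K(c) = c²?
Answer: -234893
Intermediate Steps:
-485*K(22) - 9*17 = -485*22² - 9*17 = -485*484 - 153 = -234740 - 153 = -234893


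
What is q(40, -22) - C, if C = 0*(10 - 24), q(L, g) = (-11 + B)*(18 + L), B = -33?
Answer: -2552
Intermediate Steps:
q(L, g) = -792 - 44*L (q(L, g) = (-11 - 33)*(18 + L) = -44*(18 + L) = -792 - 44*L)
C = 0 (C = 0*(-14) = 0)
q(40, -22) - C = (-792 - 44*40) - 1*0 = (-792 - 1760) + 0 = -2552 + 0 = -2552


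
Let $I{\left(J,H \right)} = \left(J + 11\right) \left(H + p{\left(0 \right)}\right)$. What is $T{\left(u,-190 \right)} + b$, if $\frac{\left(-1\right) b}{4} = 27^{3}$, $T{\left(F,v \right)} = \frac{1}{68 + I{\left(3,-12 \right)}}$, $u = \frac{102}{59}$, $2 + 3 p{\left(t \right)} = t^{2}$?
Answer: $- \frac{25824099}{328} \approx -78732.0$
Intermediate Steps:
$p{\left(t \right)} = - \frac{2}{3} + \frac{t^{2}}{3}$
$u = \frac{102}{59}$ ($u = 102 \cdot \frac{1}{59} = \frac{102}{59} \approx 1.7288$)
$I{\left(J,H \right)} = \left(11 + J\right) \left(- \frac{2}{3} + H\right)$ ($I{\left(J,H \right)} = \left(J + 11\right) \left(H - \left(\frac{2}{3} - \frac{0^{2}}{3}\right)\right) = \left(11 + J\right) \left(H + \left(- \frac{2}{3} + \frac{1}{3} \cdot 0\right)\right) = \left(11 + J\right) \left(H + \left(- \frac{2}{3} + 0\right)\right) = \left(11 + J\right) \left(H - \frac{2}{3}\right) = \left(11 + J\right) \left(- \frac{2}{3} + H\right)$)
$T{\left(F,v \right)} = - \frac{3}{328}$ ($T{\left(F,v \right)} = \frac{1}{68 - \frac{532}{3}} = \frac{1}{- \frac{328}{3}} = - \frac{3}{328}$)
$b = -78732$ ($b = - 4 \cdot 27^{3} = \left(-4\right) 19683 = -78732$)
$T{\left(u,-190 \right)} + b = - \frac{3}{328} - 78732 = - \frac{25824099}{328}$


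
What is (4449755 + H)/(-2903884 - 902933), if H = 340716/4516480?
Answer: -5024307450779/4298353211040 ≈ -1.1689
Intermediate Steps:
H = 85179/1129120 (H = 340716*(1/4516480) = 85179/1129120 ≈ 0.075438)
(4449755 + H)/(-2903884 - 902933) = (4449755 + 85179/1129120)/(-2903884 - 902933) = (5024307450779/1129120)/(-3806817) = (5024307450779/1129120)*(-1/3806817) = -5024307450779/4298353211040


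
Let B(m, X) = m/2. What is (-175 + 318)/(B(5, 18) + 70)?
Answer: 286/145 ≈ 1.9724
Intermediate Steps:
B(m, X) = m/2 (B(m, X) = m*(½) = m/2)
(-175 + 318)/(B(5, 18) + 70) = (-175 + 318)/((½)*5 + 70) = 143/(5/2 + 70) = 143/(145/2) = 143*(2/145) = 286/145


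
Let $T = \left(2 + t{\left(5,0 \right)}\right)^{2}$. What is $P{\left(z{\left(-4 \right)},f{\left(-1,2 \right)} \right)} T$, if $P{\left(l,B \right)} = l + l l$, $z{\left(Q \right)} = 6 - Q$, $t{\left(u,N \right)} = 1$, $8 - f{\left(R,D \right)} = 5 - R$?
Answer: $990$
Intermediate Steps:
$f{\left(R,D \right)} = 3 + R$ ($f{\left(R,D \right)} = 8 - \left(5 - R\right) = 8 + \left(-5 + R\right) = 3 + R$)
$P{\left(l,B \right)} = l + l^{2}$
$T = 9$ ($T = \left(2 + 1\right)^{2} = 3^{2} = 9$)
$P{\left(z{\left(-4 \right)},f{\left(-1,2 \right)} \right)} T = \left(6 - -4\right) \left(1 + \left(6 - -4\right)\right) 9 = \left(6 + 4\right) \left(1 + \left(6 + 4\right)\right) 9 = 10 \left(1 + 10\right) 9 = 10 \cdot 11 \cdot 9 = 110 \cdot 9 = 990$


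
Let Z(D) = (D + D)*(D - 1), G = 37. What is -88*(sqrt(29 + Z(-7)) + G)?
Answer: -3256 - 88*sqrt(141) ≈ -4300.9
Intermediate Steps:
Z(D) = 2*D*(-1 + D) (Z(D) = (2*D)*(-1 + D) = 2*D*(-1 + D))
-88*(sqrt(29 + Z(-7)) + G) = -88*(sqrt(29 + 2*(-7)*(-1 - 7)) + 37) = -88*(sqrt(29 + 2*(-7)*(-8)) + 37) = -88*(sqrt(29 + 112) + 37) = -88*(sqrt(141) + 37) = -88*(37 + sqrt(141)) = -3256 - 88*sqrt(141)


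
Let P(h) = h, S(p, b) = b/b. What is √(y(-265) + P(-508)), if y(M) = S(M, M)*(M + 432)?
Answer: I*√341 ≈ 18.466*I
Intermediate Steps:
S(p, b) = 1
y(M) = 432 + M (y(M) = 1*(M + 432) = 1*(432 + M) = 432 + M)
√(y(-265) + P(-508)) = √((432 - 265) - 508) = √(167 - 508) = √(-341) = I*√341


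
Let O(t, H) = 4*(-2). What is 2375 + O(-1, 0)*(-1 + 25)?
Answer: 2183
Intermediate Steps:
O(t, H) = -8
2375 + O(-1, 0)*(-1 + 25) = 2375 - 8*(-1 + 25) = 2375 - 8*24 = 2375 - 192 = 2183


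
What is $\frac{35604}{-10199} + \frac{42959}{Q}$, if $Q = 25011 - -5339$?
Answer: $- \frac{642442559}{309539650} \approx -2.0755$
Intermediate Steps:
$Q = 30350$ ($Q = 25011 + 5339 = 30350$)
$\frac{35604}{-10199} + \frac{42959}{Q} = \frac{35604}{-10199} + \frac{42959}{30350} = 35604 \left(- \frac{1}{10199}\right) + 42959 \cdot \frac{1}{30350} = - \frac{35604}{10199} + \frac{42959}{30350} = - \frac{642442559}{309539650}$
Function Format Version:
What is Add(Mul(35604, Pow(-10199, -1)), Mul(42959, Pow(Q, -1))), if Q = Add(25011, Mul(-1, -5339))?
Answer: Rational(-642442559, 309539650) ≈ -2.0755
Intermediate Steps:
Q = 30350 (Q = Add(25011, 5339) = 30350)
Add(Mul(35604, Pow(-10199, -1)), Mul(42959, Pow(Q, -1))) = Add(Mul(35604, Pow(-10199, -1)), Mul(42959, Pow(30350, -1))) = Add(Mul(35604, Rational(-1, 10199)), Mul(42959, Rational(1, 30350))) = Add(Rational(-35604, 10199), Rational(42959, 30350)) = Rational(-642442559, 309539650)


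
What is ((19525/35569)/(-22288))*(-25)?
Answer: 488125/792761872 ≈ 0.00061573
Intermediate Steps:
((19525/35569)/(-22288))*(-25) = ((19525*(1/35569))*(-1/22288))*(-25) = ((19525/35569)*(-1/22288))*(-25) = -19525/792761872*(-25) = 488125/792761872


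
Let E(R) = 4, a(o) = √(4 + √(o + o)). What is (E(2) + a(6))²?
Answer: (4 + √2*√(2 + √3))² ≈ 45.320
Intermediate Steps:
a(o) = √(4 + √2*√o) (a(o) = √(4 + √(2*o)) = √(4 + √2*√o))
(E(2) + a(6))² = (4 + √(4 + √2*√6))² = (4 + √(4 + 2*√3))²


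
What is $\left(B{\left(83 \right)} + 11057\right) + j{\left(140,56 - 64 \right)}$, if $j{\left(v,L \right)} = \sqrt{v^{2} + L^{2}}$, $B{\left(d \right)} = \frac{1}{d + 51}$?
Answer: $\frac{1481639}{134} + 4 \sqrt{1229} \approx 11197.0$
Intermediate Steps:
$B{\left(d \right)} = \frac{1}{51 + d}$
$j{\left(v,L \right)} = \sqrt{L^{2} + v^{2}}$
$\left(B{\left(83 \right)} + 11057\right) + j{\left(140,56 - 64 \right)} = \left(\frac{1}{51 + 83} + 11057\right) + \sqrt{\left(56 - 64\right)^{2} + 140^{2}} = \left(\frac{1}{134} + 11057\right) + \sqrt{\left(-8\right)^{2} + 19600} = \left(\frac{1}{134} + 11057\right) + \sqrt{64 + 19600} = \frac{1481639}{134} + \sqrt{19664} = \frac{1481639}{134} + 4 \sqrt{1229}$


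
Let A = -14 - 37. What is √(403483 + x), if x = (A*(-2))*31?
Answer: √406645 ≈ 637.69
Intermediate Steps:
A = -51
x = 3162 (x = -51*(-2)*31 = 102*31 = 3162)
√(403483 + x) = √(403483 + 3162) = √406645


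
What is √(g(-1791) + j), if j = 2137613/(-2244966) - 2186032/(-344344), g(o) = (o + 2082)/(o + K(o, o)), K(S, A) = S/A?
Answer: 2*√2446555000204610340125765685/43241957013255 ≈ 2.2877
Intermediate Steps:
g(o) = (2082 + o)/(1 + o) (g(o) = (o + 2082)/(o + o/o) = (2082 + o)/(o + 1) = (2082 + o)/(1 + o))
j = 521436663005/96630071538 (j = 2137613*(-1/2244966) - 2186032*(-1/344344) = -2137613/2244966 + 273254/43043 = 521436663005/96630071538 ≈ 5.3962)
√(g(-1791) + j) = √((2082 - 1791)/(1 - 1791) + 521436663005/96630071538) = √(291/(-1790) + 521436663005/96630071538) = √(-1/1790*291 + 521436663005/96630071538) = √(-291/1790 + 521436663005/96630071538) = √(226313068990348/43241957013255) = 2*√2446555000204610340125765685/43241957013255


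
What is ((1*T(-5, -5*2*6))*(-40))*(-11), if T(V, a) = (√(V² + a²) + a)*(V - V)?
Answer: 0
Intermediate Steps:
T(V, a) = 0 (T(V, a) = (a + √(V² + a²))*0 = 0)
((1*T(-5, -5*2*6))*(-40))*(-11) = ((1*0)*(-40))*(-11) = (0*(-40))*(-11) = 0*(-11) = 0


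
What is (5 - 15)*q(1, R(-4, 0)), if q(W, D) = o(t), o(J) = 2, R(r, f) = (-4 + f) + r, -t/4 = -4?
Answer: -20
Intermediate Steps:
t = 16 (t = -4*(-4) = 16)
R(r, f) = -4 + f + r
q(W, D) = 2
(5 - 15)*q(1, R(-4, 0)) = (5 - 15)*2 = -10*2 = -20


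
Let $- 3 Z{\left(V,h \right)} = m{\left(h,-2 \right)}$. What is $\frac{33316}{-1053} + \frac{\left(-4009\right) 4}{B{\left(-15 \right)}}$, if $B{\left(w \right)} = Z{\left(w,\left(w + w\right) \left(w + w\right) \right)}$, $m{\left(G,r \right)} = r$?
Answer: $- \frac{25362178}{1053} \approx -24086.0$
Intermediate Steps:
$Z{\left(V,h \right)} = \frac{2}{3}$ ($Z{\left(V,h \right)} = \left(- \frac{1}{3}\right) \left(-2\right) = \frac{2}{3}$)
$B{\left(w \right)} = \frac{2}{3}$
$\frac{33316}{-1053} + \frac{\left(-4009\right) 4}{B{\left(-15 \right)}} = \frac{33316}{-1053} + \frac{\left(-4009\right) 4}{\frac{2}{3}} = 33316 \left(- \frac{1}{1053}\right) - 24054 = - \frac{33316}{1053} - 24054 = - \frac{25362178}{1053}$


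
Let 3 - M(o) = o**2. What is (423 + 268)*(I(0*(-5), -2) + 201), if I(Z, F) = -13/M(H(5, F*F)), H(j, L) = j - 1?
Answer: 139582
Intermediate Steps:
H(j, L) = -1 + j
M(o) = 3 - o**2
I(Z, F) = 1 (I(Z, F) = -13/(3 - (-1 + 5)**2) = -13/(3 - 1*4**2) = -13/(3 - 1*16) = -13/(3 - 16) = -13/(-13) = -13*(-1/13) = 1)
(423 + 268)*(I(0*(-5), -2) + 201) = (423 + 268)*(1 + 201) = 691*202 = 139582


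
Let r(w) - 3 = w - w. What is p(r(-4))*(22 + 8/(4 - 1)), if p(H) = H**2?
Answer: 222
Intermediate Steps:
r(w) = 3 (r(w) = 3 + (w - w) = 3 + 0 = 3)
p(r(-4))*(22 + 8/(4 - 1)) = 3**2*(22 + 8/(4 - 1)) = 9*(22 + 8/3) = 9*(74/3) = 222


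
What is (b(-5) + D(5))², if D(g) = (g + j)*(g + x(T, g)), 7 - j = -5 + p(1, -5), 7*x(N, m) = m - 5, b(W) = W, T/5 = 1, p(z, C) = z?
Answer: 5625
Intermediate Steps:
T = 5 (T = 5*1 = 5)
x(N, m) = -5/7 + m/7 (x(N, m) = (m - 5)/7 = (-5 + m)/7 = -5/7 + m/7)
j = 11 (j = 7 - (-5 + 1) = 7 - 1*(-4) = 7 + 4 = 11)
D(g) = (11 + g)*(-5/7 + 8*g/7) (D(g) = (g + 11)*(g + (-5/7 + g/7)) = (11 + g)*(-5/7 + 8*g/7))
(b(-5) + D(5))² = (-5 + (-55/7 + (8/7)*5² + (83/7)*5))² = (-5 + (-55/7 + (8/7)*25 + 415/7))² = (-5 + (-55/7 + 200/7 + 415/7))² = (-5 + 80)² = 75² = 5625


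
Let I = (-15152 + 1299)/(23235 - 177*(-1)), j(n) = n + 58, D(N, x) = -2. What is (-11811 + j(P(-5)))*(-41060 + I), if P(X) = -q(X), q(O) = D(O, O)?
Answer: 3765453514441/7804 ≈ 4.8250e+8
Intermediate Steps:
q(O) = -2
P(X) = 2 (P(X) = -1*(-2) = 2)
j(n) = 58 + n
I = -13853/23412 (I = -13853/(23235 + 177) = -13853/23412 ≈ -0.59171)
(-11811 + j(P(-5)))*(-41060 + I) = (-11811 + (58 + 2))*(-41060 - 13853/23412) = (-11811 + 60)*(-961310573/23412) = -11751*(-961310573/23412) = 3765453514441/7804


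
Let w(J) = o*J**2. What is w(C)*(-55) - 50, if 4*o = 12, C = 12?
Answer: -23810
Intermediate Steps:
o = 3 (o = (1/4)*12 = 3)
w(J) = 3*J**2
w(C)*(-55) - 50 = (3*12**2)*(-55) - 50 = (3*144)*(-55) - 50 = 432*(-55) - 50 = -23760 - 50 = -23810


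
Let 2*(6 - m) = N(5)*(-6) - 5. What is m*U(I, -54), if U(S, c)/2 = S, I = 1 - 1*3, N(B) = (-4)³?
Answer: 734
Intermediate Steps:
N(B) = -64
I = -2 (I = 1 - 3 = -2)
U(S, c) = 2*S
m = -367/2 (m = 6 - (-64*(-6) - 5)/2 = 6 - (384 - 5)/2 = 6 - ½*379 = 6 - 379/2 = -367/2 ≈ -183.50)
m*U(I, -54) = -367*(-2) = -367/2*(-4) = 734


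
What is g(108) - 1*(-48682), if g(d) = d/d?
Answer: 48683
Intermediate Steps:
g(d) = 1
g(108) - 1*(-48682) = 1 - 1*(-48682) = 1 + 48682 = 48683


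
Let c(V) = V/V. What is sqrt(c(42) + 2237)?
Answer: sqrt(2238) ≈ 47.307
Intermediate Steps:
c(V) = 1
sqrt(c(42) + 2237) = sqrt(1 + 2237) = sqrt(2238)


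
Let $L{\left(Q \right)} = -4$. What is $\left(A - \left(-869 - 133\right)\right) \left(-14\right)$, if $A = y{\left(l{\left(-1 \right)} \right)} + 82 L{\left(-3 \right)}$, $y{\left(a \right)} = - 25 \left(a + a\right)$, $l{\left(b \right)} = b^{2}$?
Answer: $-8736$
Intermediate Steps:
$y{\left(a \right)} = - 50 a$ ($y{\left(a \right)} = - 25 \cdot 2 a = - 50 a$)
$A = -378$ ($A = - 50 \left(-1\right)^{2} + 82 \left(-4\right) = \left(-50\right) 1 - 328 = -50 - 328 = -378$)
$\left(A - \left(-869 - 133\right)\right) \left(-14\right) = \left(-378 - \left(-869 - 133\right)\right) \left(-14\right) = \left(-378 - -1002\right) \left(-14\right) = \left(-378 + 1002\right) \left(-14\right) = 624 \left(-14\right) = -8736$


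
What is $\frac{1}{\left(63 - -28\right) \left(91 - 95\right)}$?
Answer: $- \frac{1}{364} \approx -0.0027473$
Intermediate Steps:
$\frac{1}{\left(63 - -28\right) \left(91 - 95\right)} = \frac{1}{\left(63 + 28\right) \left(-4\right)} = \frac{1}{91 \left(-4\right)} = \frac{1}{-364} = - \frac{1}{364}$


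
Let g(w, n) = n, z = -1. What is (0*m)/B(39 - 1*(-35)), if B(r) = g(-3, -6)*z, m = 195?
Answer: 0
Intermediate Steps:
B(r) = 6 (B(r) = -6*(-1) = 6)
(0*m)/B(39 - 1*(-35)) = (0*195)/6 = 0*(1/6) = 0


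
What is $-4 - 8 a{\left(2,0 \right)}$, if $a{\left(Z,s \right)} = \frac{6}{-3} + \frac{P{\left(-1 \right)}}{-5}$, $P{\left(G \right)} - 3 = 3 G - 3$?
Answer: $\frac{36}{5} \approx 7.2$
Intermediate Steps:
$P{\left(G \right)} = 3 G$ ($P{\left(G \right)} = 3 + \left(3 G - 3\right) = 3 + \left(-3 + 3 G\right) = 3 G$)
$a{\left(Z,s \right)} = - \frac{7}{5}$ ($a{\left(Z,s \right)} = \frac{6}{-3} + \frac{3 \left(-1\right)}{-5} = 6 \left(- \frac{1}{3}\right) - - \frac{3}{5} = -2 + \frac{3}{5} = - \frac{7}{5}$)
$-4 - 8 a{\left(2,0 \right)} = -4 - - \frac{56}{5} = -4 + \frac{56}{5} = \frac{36}{5}$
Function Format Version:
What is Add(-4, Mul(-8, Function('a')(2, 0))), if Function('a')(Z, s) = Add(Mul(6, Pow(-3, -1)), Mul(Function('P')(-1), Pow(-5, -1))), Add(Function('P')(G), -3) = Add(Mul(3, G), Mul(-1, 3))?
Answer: Rational(36, 5) ≈ 7.2000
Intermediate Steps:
Function('P')(G) = Mul(3, G) (Function('P')(G) = Add(3, Add(Mul(3, G), Mul(-1, 3))) = Add(3, Add(Mul(3, G), -3)) = Add(3, Add(-3, Mul(3, G))) = Mul(3, G))
Function('a')(Z, s) = Rational(-7, 5) (Function('a')(Z, s) = Add(Mul(6, Pow(-3, -1)), Mul(Mul(3, -1), Pow(-5, -1))) = Add(Mul(6, Rational(-1, 3)), Mul(-3, Rational(-1, 5))) = Add(-2, Rational(3, 5)) = Rational(-7, 5))
Add(-4, Mul(-8, Function('a')(2, 0))) = Add(-4, Mul(-8, Rational(-7, 5))) = Add(-4, Rational(56, 5)) = Rational(36, 5)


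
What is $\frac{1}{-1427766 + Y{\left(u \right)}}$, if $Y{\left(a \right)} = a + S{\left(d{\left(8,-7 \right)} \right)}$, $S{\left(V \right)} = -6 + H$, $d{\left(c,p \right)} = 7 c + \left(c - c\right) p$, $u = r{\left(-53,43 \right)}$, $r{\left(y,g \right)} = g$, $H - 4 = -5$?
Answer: $- \frac{1}{1427730} \approx -7.0041 \cdot 10^{-7}$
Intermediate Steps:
$H = -1$ ($H = 4 - 5 = -1$)
$u = 43$
$d{\left(c,p \right)} = 7 c$ ($d{\left(c,p \right)} = 7 c + 0 p = 7 c + 0 = 7 c$)
$S{\left(V \right)} = -7$ ($S{\left(V \right)} = -6 - 1 = -7$)
$Y{\left(a \right)} = -7 + a$ ($Y{\left(a \right)} = a - 7 = -7 + a$)
$\frac{1}{-1427766 + Y{\left(u \right)}} = \frac{1}{-1427766 + \left(-7 + 43\right)} = \frac{1}{-1427766 + 36} = \frac{1}{-1427730} = - \frac{1}{1427730}$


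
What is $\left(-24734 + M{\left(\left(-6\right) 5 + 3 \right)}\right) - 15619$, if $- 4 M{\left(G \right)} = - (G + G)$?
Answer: $- \frac{80733}{2} \approx -40367.0$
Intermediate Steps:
$M{\left(G \right)} = \frac{G}{2}$ ($M{\left(G \right)} = - \frac{\left(-1\right) \left(G + G\right)}{4} = - \frac{\left(-1\right) 2 G}{4} = - \frac{\left(-2\right) G}{4} = \frac{G}{2}$)
$\left(-24734 + M{\left(\left(-6\right) 5 + 3 \right)}\right) - 15619 = \left(-24734 + \frac{\left(-6\right) 5 + 3}{2}\right) - 15619 = \left(-24734 + \frac{-30 + 3}{2}\right) - 15619 = \left(-24734 + \frac{1}{2} \left(-27\right)\right) - 15619 = \left(-24734 - \frac{27}{2}\right) - 15619 = - \frac{49495}{2} - 15619 = - \frac{80733}{2}$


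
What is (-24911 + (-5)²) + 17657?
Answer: -7229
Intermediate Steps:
(-24911 + (-5)²) + 17657 = (-24911 + 25) + 17657 = -24886 + 17657 = -7229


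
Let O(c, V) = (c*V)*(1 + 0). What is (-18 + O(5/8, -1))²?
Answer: 22201/64 ≈ 346.89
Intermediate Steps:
O(c, V) = V*c (O(c, V) = (V*c)*1 = V*c)
(-18 + O(5/8, -1))² = (-18 - 5/8)² = (-149/8)² = 22201/64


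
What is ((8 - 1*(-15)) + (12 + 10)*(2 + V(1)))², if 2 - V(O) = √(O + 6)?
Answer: 15709 - 4884*√7 ≈ 2787.2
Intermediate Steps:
V(O) = 2 - √(6 + O) (V(O) = 2 - √(O + 6) = 2 - √(6 + O))
((8 - 1*(-15)) + (12 + 10)*(2 + V(1)))² = ((8 - 1*(-15)) + (12 + 10)*(2 + (2 - √(6 + 1))))² = ((8 + 15) + 22*(2 + (2 - √7)))² = (23 + 22*(4 - √7))² = (23 + (88 - 22*√7))² = (111 - 22*√7)²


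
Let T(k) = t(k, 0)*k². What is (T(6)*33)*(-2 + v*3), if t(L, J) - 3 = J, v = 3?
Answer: 24948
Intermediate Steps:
t(L, J) = 3 + J
T(k) = 3*k² (T(k) = (3 + 0)*k² = 3*k²)
(T(6)*33)*(-2 + v*3) = ((3*6²)*33)*(-2 + 3*3) = ((3*36)*33)*(-2 + 9) = (108*33)*7 = 3564*7 = 24948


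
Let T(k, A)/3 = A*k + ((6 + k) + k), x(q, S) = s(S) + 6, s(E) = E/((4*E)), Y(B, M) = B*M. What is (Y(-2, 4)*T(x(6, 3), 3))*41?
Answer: -36654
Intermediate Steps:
s(E) = ¼ (s(E) = E*(1/(4*E)) = ¼)
x(q, S) = 25/4 (x(q, S) = ¼ + 6 = 25/4)
T(k, A) = 18 + 6*k + 3*A*k (T(k, A) = 3*(A*k + ((6 + k) + k)) = 3*(A*k + (6 + 2*k)) = 3*(6 + 2*k + A*k) = 18 + 6*k + 3*A*k)
(Y(-2, 4)*T(x(6, 3), 3))*41 = ((-2*4)*(18 + 6*(25/4) + 3*3*(25/4)))*41 = -8*(18 + 75/2 + 225/4)*41 = -8*447/4*41 = -894*41 = -36654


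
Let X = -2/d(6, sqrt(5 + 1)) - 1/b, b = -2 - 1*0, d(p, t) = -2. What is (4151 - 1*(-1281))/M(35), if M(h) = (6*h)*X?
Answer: 776/45 ≈ 17.244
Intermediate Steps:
b = -2 (b = -2 + 0 = -2)
X = 3/2 (X = -2/(-2) - 1/(-2) = -2*(-1/2) - 1*(-1/2) = 1 + 1/2 = 3/2 ≈ 1.5000)
M(h) = 9*h (M(h) = (6*h)*(3/2) = 9*h)
(4151 - 1*(-1281))/M(35) = (4151 - 1*(-1281))/((9*35)) = (4151 + 1281)/315 = 5432*(1/315) = 776/45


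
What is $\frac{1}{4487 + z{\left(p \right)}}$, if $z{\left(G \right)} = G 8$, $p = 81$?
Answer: $\frac{1}{5135} \approx 0.00019474$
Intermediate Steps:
$z{\left(G \right)} = 8 G$
$\frac{1}{4487 + z{\left(p \right)}} = \frac{1}{4487 + 8 \cdot 81} = \frac{1}{4487 + 648} = \frac{1}{5135}$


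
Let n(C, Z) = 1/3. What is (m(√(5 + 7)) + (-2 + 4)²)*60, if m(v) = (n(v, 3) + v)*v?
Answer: 960 + 40*√3 ≈ 1029.3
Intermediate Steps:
n(C, Z) = ⅓
m(v) = v*(⅓ + v) (m(v) = (⅓ + v)*v = v*(⅓ + v))
(m(√(5 + 7)) + (-2 + 4)²)*60 = (√(5 + 7)*(⅓ + √(5 + 7)) + (-2 + 4)²)*60 = (√12*(⅓ + √12) + 2²)*60 = ((2*√3)*(⅓ + 2*√3) + 4)*60 = (2*√3*(⅓ + 2*√3) + 4)*60 = (4 + 2*√3*(⅓ + 2*√3))*60 = 240 + 120*√3*(⅓ + 2*√3)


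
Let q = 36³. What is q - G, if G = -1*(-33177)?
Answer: 13479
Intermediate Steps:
G = 33177
q = 46656
q - G = 46656 - 1*33177 = 46656 - 33177 = 13479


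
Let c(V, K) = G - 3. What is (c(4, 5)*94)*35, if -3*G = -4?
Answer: -16450/3 ≈ -5483.3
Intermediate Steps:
G = 4/3 (G = -⅓*(-4) = 4/3 ≈ 1.3333)
c(V, K) = -5/3 (c(V, K) = 4/3 - 3 = -5/3)
(c(4, 5)*94)*35 = -5/3*94*35 = -470/3*35 = -16450/3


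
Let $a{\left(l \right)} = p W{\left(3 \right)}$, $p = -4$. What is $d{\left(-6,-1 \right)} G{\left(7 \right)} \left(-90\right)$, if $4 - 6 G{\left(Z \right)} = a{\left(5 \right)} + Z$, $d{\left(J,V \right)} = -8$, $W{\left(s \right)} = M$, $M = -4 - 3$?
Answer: $-3720$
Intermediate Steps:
$M = -7$
$W{\left(s \right)} = -7$
$a{\left(l \right)} = 28$ ($a{\left(l \right)} = \left(-4\right) \left(-7\right) = 28$)
$G{\left(Z \right)} = -4 - \frac{Z}{6}$ ($G{\left(Z \right)} = \frac{2}{3} - \frac{28 + Z}{6} = \frac{2}{3} - \left(\frac{14}{3} + \frac{Z}{6}\right) = -4 - \frac{Z}{6}$)
$d{\left(-6,-1 \right)} G{\left(7 \right)} \left(-90\right) = - 8 \left(-4 - \frac{7}{6}\right) \left(-90\right) = \left(-8\right) \left(- \frac{31}{6}\right) \left(-90\right) = \frac{124}{3} \left(-90\right) = -3720$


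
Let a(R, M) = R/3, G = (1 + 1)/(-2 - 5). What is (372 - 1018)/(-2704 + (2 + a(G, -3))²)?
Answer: 142443/595432 ≈ 0.23923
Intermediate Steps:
G = -2/7 (G = 2/(-7) = 2*(-⅐) = -2/7 ≈ -0.28571)
a(R, M) = R/3 (a(R, M) = R*(⅓) = R/3)
(372 - 1018)/(-2704 + (2 + a(G, -3))²) = (372 - 1018)/(-2704 + (2 + (⅓)*(-2/7))²) = -646/(-2704 + (2 - 2/21)²) = -646/(-2704 + (40/21)²) = -646/(-2704 + 1600/441) = -646/(-1190864/441) = -646*(-441/1190864) = 142443/595432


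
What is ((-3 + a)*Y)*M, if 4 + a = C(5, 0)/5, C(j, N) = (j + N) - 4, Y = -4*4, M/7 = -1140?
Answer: -868224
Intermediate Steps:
M = -7980 (M = 7*(-1140) = -7980)
Y = -16
C(j, N) = -4 + N + j (C(j, N) = (N + j) - 4 = -4 + N + j)
a = -19/5 (a = -4 + (-4 + 0 + 5)/5 = -4 + 1*(1/5) = -4 + 1/5 = -19/5 ≈ -3.8000)
((-3 + a)*Y)*M = ((-3 - 19/5)*(-16))*(-7980) = -34/5*(-16)*(-7980) = (544/5)*(-7980) = -868224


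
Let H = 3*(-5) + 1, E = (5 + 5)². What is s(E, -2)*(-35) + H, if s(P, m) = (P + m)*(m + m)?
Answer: 13706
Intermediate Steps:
E = 100 (E = 10² = 100)
H = -14 (H = -15 + 1 = -14)
s(P, m) = 2*m*(P + m) (s(P, m) = (P + m)*(2*m) = 2*m*(P + m))
s(E, -2)*(-35) + H = (2*(-2)*(100 - 2))*(-35) - 14 = (2*(-2)*98)*(-35) - 14 = -392*(-35) - 14 = 13720 - 14 = 13706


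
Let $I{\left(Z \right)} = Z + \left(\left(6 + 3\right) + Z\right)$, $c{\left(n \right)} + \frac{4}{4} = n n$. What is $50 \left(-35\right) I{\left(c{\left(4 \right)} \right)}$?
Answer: $-68250$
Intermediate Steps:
$c{\left(n \right)} = -1 + n^{2}$ ($c{\left(n \right)} = -1 + n n = -1 + n^{2}$)
$I{\left(Z \right)} = 9 + 2 Z$ ($I{\left(Z \right)} = Z + \left(9 + Z\right) = 9 + 2 Z$)
$50 \left(-35\right) I{\left(c{\left(4 \right)} \right)} = 50 \left(-35\right) \left(9 + 2 \left(-1 + 4^{2}\right)\right) = - 1750 \left(9 + 2 \left(-1 + 16\right)\right) = - 1750 \left(9 + 2 \cdot 15\right) = - 1750 \left(9 + 30\right) = \left(-1750\right) 39 = -68250$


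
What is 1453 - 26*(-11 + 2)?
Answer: 1687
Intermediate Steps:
1453 - 26*(-11 + 2) = 1453 - 26*(-9) = 1453 + 234 = 1687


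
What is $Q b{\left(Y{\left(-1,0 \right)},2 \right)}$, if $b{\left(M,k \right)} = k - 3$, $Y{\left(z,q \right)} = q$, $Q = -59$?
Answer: $59$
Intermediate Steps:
$b{\left(M,k \right)} = -3 + k$
$Q b{\left(Y{\left(-1,0 \right)},2 \right)} = - 59 \left(-3 + 2\right) = \left(-59\right) \left(-1\right) = 59$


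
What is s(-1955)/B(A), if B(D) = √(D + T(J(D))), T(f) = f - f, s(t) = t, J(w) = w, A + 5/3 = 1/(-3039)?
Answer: 115*I*√15395574/298 ≈ 1514.2*I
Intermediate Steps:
A = -5066/3039 (A = -5/3 + 1/(-3039) = -5/3 - 1/3039 = -5066/3039 ≈ -1.6670)
T(f) = 0
B(D) = √D (B(D) = √(D + 0) = √D)
s(-1955)/B(A) = -1955*(-I*√15395574/5066) = -(-115)*I*√15395574/298 = 115*I*√15395574/298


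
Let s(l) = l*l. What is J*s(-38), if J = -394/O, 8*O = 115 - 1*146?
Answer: 4551488/31 ≈ 1.4682e+5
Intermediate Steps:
O = -31/8 (O = (115 - 1*146)/8 = (115 - 146)/8 = (⅛)*(-31) = -31/8 ≈ -3.8750)
s(l) = l²
J = 3152/31 (J = -394/(-31/8) = -394*(-8/31) = 3152/31 ≈ 101.68)
J*s(-38) = (3152/31)*(-38)² = (3152/31)*1444 = 4551488/31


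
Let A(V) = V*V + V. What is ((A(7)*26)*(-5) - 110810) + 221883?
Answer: 103793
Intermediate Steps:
A(V) = V + V² (A(V) = V² + V = V + V²)
((A(7)*26)*(-5) - 110810) + 221883 = (((7*(1 + 7))*26)*(-5) - 110810) + 221883 = (((7*8)*26)*(-5) - 110810) + 221883 = ((56*26)*(-5) - 110810) + 221883 = (1456*(-5) - 110810) + 221883 = (-7280 - 110810) + 221883 = -118090 + 221883 = 103793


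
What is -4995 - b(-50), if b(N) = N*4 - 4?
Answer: -4791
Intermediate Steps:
b(N) = -4 + 4*N (b(N) = 4*N - 4 = -4 + 4*N)
-4995 - b(-50) = -4995 - (-4 + 4*(-50)) = -4995 - (-4 - 200) = -4995 - 1*(-204) = -4995 + 204 = -4791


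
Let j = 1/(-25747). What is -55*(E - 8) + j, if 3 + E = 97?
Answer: -121783311/25747 ≈ -4730.0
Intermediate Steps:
E = 94 (E = -3 + 97 = 94)
j = -1/25747 ≈ -3.8839e-5
-55*(E - 8) + j = -55*(94 - 8) - 1/25747 = -55*86 - 1/25747 = -4730 - 1/25747 = -121783311/25747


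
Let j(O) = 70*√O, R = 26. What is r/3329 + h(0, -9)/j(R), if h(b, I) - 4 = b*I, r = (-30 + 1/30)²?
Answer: 808201/2996100 + √26/455 ≈ 0.28096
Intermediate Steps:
r = 808201/900 (r = (-30 + 1/30)² = (-899/30)² = 808201/900 ≈ 898.00)
h(b, I) = 4 + I*b (h(b, I) = 4 + b*I = 4 + I*b)
r/3329 + h(0, -9)/j(R) = (808201/900)/3329 + (4 - 9*0)/((70*√26)) = (808201/900)*(1/3329) + (4 + 0)*(√26/1820) = 808201/2996100 + 4*(√26/1820) = 808201/2996100 + √26/455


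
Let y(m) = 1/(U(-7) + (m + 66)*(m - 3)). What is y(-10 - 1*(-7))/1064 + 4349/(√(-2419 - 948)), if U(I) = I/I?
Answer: -1/401128 - 4349*I*√3367/3367 ≈ -2.493e-6 - 74.949*I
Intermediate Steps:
U(I) = 1
y(m) = 1/(1 + (-3 + m)*(66 + m)) (y(m) = 1/(1 + (m + 66)*(m - 3)) = 1/(1 + (66 + m)*(-3 + m)) = 1/(1 + (-3 + m)*(66 + m)))
y(-10 - 1*(-7))/1064 + 4349/(√(-2419 - 948)) = 1/((-197 + (-10 - 1*(-7))² + 63*(-10 - 1*(-7)))*1064) + 4349/(√(-2419 - 948)) = (1/1064)/(-197 + (-10 + 7)² + 63*(-10 + 7)) + 4349/(√(-3367)) = (1/1064)/(-197 + (-3)² + 63*(-3)) + 4349/((I*√3367)) = (1/1064)/(-197 + 9 - 189) + 4349*(-I*√3367/3367) = (1/1064)/(-377) - 4349*I*√3367/3367 = -1/377*1/1064 - 4349*I*√3367/3367 = -1/401128 - 4349*I*√3367/3367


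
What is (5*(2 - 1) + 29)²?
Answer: 1156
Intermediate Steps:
(5*(2 - 1) + 29)² = (5*1 + 29)² = (5 + 29)² = 34² = 1156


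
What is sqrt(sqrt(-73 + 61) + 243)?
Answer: sqrt(243 + 2*I*sqrt(3)) ≈ 15.589 + 0.1111*I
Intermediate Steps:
sqrt(sqrt(-73 + 61) + 243) = sqrt(sqrt(-12) + 243) = sqrt(2*I*sqrt(3) + 243) = sqrt(243 + 2*I*sqrt(3))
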